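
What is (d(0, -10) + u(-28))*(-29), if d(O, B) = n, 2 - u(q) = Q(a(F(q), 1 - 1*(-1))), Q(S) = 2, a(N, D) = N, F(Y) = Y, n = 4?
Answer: -116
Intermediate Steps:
u(q) = 0 (u(q) = 2 - 1*2 = 2 - 2 = 0)
d(O, B) = 4
(d(0, -10) + u(-28))*(-29) = (4 + 0)*(-29) = 4*(-29) = -116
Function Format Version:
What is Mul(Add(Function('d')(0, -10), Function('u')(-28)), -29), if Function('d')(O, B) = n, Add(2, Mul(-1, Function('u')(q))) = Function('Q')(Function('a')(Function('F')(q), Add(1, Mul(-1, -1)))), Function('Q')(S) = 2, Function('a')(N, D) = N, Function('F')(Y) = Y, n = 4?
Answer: -116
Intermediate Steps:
Function('u')(q) = 0 (Function('u')(q) = Add(2, Mul(-1, 2)) = Add(2, -2) = 0)
Function('d')(O, B) = 4
Mul(Add(Function('d')(0, -10), Function('u')(-28)), -29) = Mul(Add(4, 0), -29) = Mul(4, -29) = -116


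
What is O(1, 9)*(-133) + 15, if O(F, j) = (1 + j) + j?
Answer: -2512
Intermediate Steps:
O(F, j) = 1 + 2*j
O(1, 9)*(-133) + 15 = (1 + 2*9)*(-133) + 15 = (1 + 18)*(-133) + 15 = 19*(-133) + 15 = -2527 + 15 = -2512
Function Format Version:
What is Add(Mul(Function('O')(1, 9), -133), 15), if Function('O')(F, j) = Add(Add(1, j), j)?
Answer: -2512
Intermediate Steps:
Function('O')(F, j) = Add(1, Mul(2, j))
Add(Mul(Function('O')(1, 9), -133), 15) = Add(Mul(Add(1, Mul(2, 9)), -133), 15) = Add(Mul(Add(1, 18), -133), 15) = Add(Mul(19, -133), 15) = Add(-2527, 15) = -2512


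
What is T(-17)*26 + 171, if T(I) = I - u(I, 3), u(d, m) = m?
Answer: -349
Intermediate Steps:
T(I) = -3 + I (T(I) = I - 1*3 = I - 3 = -3 + I)
T(-17)*26 + 171 = (-3 - 17)*26 + 171 = -20*26 + 171 = -520 + 171 = -349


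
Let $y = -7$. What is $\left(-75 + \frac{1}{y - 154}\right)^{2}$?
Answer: $\frac{145829776}{25921} \approx 5625.9$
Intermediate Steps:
$\left(-75 + \frac{1}{y - 154}\right)^{2} = \left(-75 + \frac{1}{-7 - 154}\right)^{2} = \left(-75 + \frac{1}{-161}\right)^{2} = \left(-75 - \frac{1}{161}\right)^{2} = \left(- \frac{12076}{161}\right)^{2} = \frac{145829776}{25921}$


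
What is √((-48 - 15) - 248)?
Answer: I*√311 ≈ 17.635*I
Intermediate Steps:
√((-48 - 15) - 248) = √(-63 - 248) = √(-311) = I*√311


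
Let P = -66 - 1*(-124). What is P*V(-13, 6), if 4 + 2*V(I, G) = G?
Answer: 58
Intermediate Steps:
V(I, G) = -2 + G/2
P = 58 (P = -66 + 124 = 58)
P*V(-13, 6) = 58*(-2 + (½)*6) = 58*(-2 + 3) = 58*1 = 58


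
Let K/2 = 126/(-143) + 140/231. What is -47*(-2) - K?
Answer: 40562/429 ≈ 94.550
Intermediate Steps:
K = -236/429 (K = 2*(126/(-143) + 140/231) = 2*(126*(-1/143) + 140*(1/231)) = 2*(-126/143 + 20/33) = 2*(-118/429) = -236/429 ≈ -0.55012)
-47*(-2) - K = -47*(-2) - 1*(-236/429) = 94 + 236/429 = 40562/429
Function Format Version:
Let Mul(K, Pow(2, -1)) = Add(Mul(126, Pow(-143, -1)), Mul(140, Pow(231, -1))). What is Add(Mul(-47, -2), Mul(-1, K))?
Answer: Rational(40562, 429) ≈ 94.550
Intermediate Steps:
K = Rational(-236, 429) (K = Mul(2, Add(Mul(126, Pow(-143, -1)), Mul(140, Pow(231, -1)))) = Mul(2, Add(Mul(126, Rational(-1, 143)), Mul(140, Rational(1, 231)))) = Mul(2, Add(Rational(-126, 143), Rational(20, 33))) = Mul(2, Rational(-118, 429)) = Rational(-236, 429) ≈ -0.55012)
Add(Mul(-47, -2), Mul(-1, K)) = Add(Mul(-47, -2), Mul(-1, Rational(-236, 429))) = Add(94, Rational(236, 429)) = Rational(40562, 429)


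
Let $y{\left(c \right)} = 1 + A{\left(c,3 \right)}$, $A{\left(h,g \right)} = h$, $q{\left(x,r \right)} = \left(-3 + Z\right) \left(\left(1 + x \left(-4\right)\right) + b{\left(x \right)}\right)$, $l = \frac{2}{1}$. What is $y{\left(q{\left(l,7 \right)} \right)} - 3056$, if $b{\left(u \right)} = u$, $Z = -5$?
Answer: $-3015$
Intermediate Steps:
$l = 2$ ($l = 2 \cdot 1 = 2$)
$q{\left(x,r \right)} = -8 + 24 x$ ($q{\left(x,r \right)} = \left(-3 - 5\right) \left(\left(1 + x \left(-4\right)\right) + x\right) = - 8 \left(\left(1 - 4 x\right) + x\right) = - 8 \left(1 - 3 x\right) = -8 + 24 x$)
$y{\left(c \right)} = 1 + c$
$y{\left(q{\left(l,7 \right)} \right)} - 3056 = \left(1 + \left(-8 + 24 \cdot 2\right)\right) - 3056 = \left(1 + \left(-8 + 48\right)\right) - 3056 = \left(1 + 40\right) - 3056 = 41 - 3056 = -3015$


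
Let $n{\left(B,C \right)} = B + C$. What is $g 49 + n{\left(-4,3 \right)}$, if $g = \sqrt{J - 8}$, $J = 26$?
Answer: $-1 + 147 \sqrt{2} \approx 206.89$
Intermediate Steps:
$g = 3 \sqrt{2}$ ($g = \sqrt{26 - 8} = \sqrt{18} = 3 \sqrt{2} \approx 4.2426$)
$g 49 + n{\left(-4,3 \right)} = 3 \sqrt{2} \cdot 49 + \left(-4 + 3\right) = 147 \sqrt{2} - 1 = -1 + 147 \sqrt{2}$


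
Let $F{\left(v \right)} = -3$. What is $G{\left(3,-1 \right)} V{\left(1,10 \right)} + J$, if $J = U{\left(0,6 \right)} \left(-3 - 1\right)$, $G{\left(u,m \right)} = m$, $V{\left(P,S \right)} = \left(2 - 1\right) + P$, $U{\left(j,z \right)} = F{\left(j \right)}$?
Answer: $10$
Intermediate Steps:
$U{\left(j,z \right)} = -3$
$V{\left(P,S \right)} = 1 + P$
$J = 12$ ($J = - 3 \left(-3 - 1\right) = \left(-3\right) \left(-4\right) = 12$)
$G{\left(3,-1 \right)} V{\left(1,10 \right)} + J = - (1 + 1) + 12 = \left(-1\right) 2 + 12 = -2 + 12 = 10$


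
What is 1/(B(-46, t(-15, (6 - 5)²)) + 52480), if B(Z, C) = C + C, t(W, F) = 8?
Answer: 1/52496 ≈ 1.9049e-5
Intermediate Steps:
B(Z, C) = 2*C
1/(B(-46, t(-15, (6 - 5)²)) + 52480) = 1/(2*8 + 52480) = 1/(16 + 52480) = 1/52496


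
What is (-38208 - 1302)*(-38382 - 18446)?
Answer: 2245274280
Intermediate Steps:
(-38208 - 1302)*(-38382 - 18446) = -39510*(-56828) = 2245274280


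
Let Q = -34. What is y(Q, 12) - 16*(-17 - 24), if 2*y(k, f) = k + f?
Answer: 645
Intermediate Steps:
y(k, f) = f/2 + k/2 (y(k, f) = (k + f)/2 = (f + k)/2 = f/2 + k/2)
y(Q, 12) - 16*(-17 - 24) = ((½)*12 + (½)*(-34)) - 16*(-17 - 24) = (6 - 17) - 16*(-41) = -11 + 656 = 645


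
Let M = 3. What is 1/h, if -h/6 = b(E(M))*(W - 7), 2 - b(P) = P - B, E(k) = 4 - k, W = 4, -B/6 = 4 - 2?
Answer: -1/198 ≈ -0.0050505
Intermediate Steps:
B = -12 (B = -6*(4 - 2) = -6*2 = -12)
b(P) = -10 - P (b(P) = 2 - (P - 1*(-12)) = 2 - (P + 12) = 2 - (12 + P) = 2 + (-12 - P) = -10 - P)
h = -198 (h = -6*(-10 - (4 - 1*3))*(4 - 7) = -6*(-10 - (4 - 3))*(-3) = -6*(-10 - 1*1)*(-3) = -6*(-10 - 1)*(-3) = -(-66)*(-3) = -6*33 = -198)
1/h = 1/(-198) = -1/198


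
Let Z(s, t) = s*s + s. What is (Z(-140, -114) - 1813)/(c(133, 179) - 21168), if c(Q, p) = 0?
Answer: -2521/3024 ≈ -0.83366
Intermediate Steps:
Z(s, t) = s + s**2 (Z(s, t) = s**2 + s = s + s**2)
(Z(-140, -114) - 1813)/(c(133, 179) - 21168) = (-140*(1 - 140) - 1813)/(0 - 21168) = (-140*(-139) - 1813)/(-21168) = (19460 - 1813)*(-1/21168) = 17647*(-1/21168) = -2521/3024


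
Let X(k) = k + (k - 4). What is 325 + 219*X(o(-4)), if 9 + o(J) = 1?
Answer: -4055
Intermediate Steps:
o(J) = -8 (o(J) = -9 + 1 = -8)
X(k) = -4 + 2*k (X(k) = k + (-4 + k) = -4 + 2*k)
325 + 219*X(o(-4)) = 325 + 219*(-4 + 2*(-8)) = 325 + 219*(-4 - 16) = 325 + 219*(-20) = 325 - 4380 = -4055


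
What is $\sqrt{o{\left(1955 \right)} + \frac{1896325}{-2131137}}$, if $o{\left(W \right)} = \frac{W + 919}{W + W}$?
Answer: $\frac{i \sqrt{1032977748813510}}{81693585} \approx 0.39342 i$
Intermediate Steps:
$o{\left(W \right)} = \frac{919 + W}{2 W}$
$\sqrt{o{\left(1955 \right)} + \frac{1896325}{-2131137}} = \sqrt{\frac{919 + 1955}{2 \cdot 1955} + \frac{1896325}{-2131137}} = \sqrt{\frac{1}{2} \cdot \frac{1}{1955} \cdot 2874 + 1896325 \left(- \frac{1}{2131137}\right)} = \sqrt{\frac{1437}{1955} - \frac{1896325}{2131137}} = \sqrt{- \frac{37933618}{245080755}} = \frac{i \sqrt{1032977748813510}}{81693585}$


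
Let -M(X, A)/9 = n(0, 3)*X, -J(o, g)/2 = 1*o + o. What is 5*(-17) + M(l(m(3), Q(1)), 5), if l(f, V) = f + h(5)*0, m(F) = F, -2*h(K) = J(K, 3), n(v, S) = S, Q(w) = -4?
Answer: -166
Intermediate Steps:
J(o, g) = -4*o (J(o, g) = -2*(1*o + o) = -2*(o + o) = -4*o)
h(K) = 2*K (h(K) = -(-2)*K = 2*K)
l(f, V) = f (l(f, V) = f + (2*5)*0 = f + 10*0 = f + 0 = f)
M(X, A) = -27*X
5*(-17) + M(l(m(3), Q(1)), 5) = 5*(-17) - 27*3 = -85 - 81 = -166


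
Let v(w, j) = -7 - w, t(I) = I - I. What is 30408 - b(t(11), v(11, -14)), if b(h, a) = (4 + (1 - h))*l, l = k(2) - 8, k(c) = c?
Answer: 30438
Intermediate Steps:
t(I) = 0
l = -6 (l = 2 - 8 = -6)
b(h, a) = -30 + 6*h (b(h, a) = (4 + (1 - h))*(-6) = (5 - h)*(-6) = -30 + 6*h)
30408 - b(t(11), v(11, -14)) = 30408 - (-30 + 6*0) = 30408 - (-30 + 0) = 30408 - 1*(-30) = 30408 + 30 = 30438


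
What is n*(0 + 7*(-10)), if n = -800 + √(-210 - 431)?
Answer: 56000 - 70*I*√641 ≈ 56000.0 - 1772.3*I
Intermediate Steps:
n = -800 + I*√641 (n = -800 + √(-641) = -800 + I*√641 ≈ -800.0 + 25.318*I)
n*(0 + 7*(-10)) = (-800 + I*√641)*(0 + 7*(-10)) = (-800 + I*√641)*(0 - 70) = (-800 + I*√641)*(-70) = 56000 - 70*I*√641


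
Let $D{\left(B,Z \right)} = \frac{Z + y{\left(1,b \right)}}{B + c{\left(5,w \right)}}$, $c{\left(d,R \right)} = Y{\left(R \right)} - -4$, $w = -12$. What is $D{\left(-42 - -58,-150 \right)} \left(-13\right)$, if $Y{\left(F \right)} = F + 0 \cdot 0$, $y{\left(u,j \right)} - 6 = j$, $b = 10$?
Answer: $\frac{871}{4} \approx 217.75$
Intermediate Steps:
$y{\left(u,j \right)} = 6 + j$
$Y{\left(F \right)} = F$ ($Y{\left(F \right)} = F + 0 = F$)
$c{\left(d,R \right)} = 4 + R$ ($c{\left(d,R \right)} = R - -4 = R + 4 = 4 + R$)
$D{\left(B,Z \right)} = \frac{16 + Z}{-8 + B}$ ($D{\left(B,Z \right)} = \frac{Z + \left(6 + 10\right)}{B + \left(4 - 12\right)} = \frac{Z + 16}{B - 8} = \frac{16 + Z}{-8 + B}$)
$D{\left(-42 - -58,-150 \right)} \left(-13\right) = \frac{16 - 150}{-8 - -16} \left(-13\right) = \frac{1}{-8 + \left(-42 + 58\right)} \left(-134\right) \left(-13\right) = \frac{1}{-8 + 16} \left(-134\right) \left(-13\right) = \frac{1}{8} \left(-134\right) \left(-13\right) = \left(- \frac{67}{4}\right) \left(-13\right) = \frac{871}{4}$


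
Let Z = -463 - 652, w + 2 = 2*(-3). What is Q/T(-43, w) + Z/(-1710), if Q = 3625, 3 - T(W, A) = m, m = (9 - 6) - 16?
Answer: 621659/2736 ≈ 227.21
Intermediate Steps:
w = -8 (w = -2 + 2*(-3) = -2 - 6 = -8)
m = -13 (m = 3 - 16 = -13)
Z = -1115
T(W, A) = 16 (T(W, A) = 3 - 1*(-13) = 3 + 13 = 16)
Q/T(-43, w) + Z/(-1710) = 3625/16 - 1115/(-1710) = 3625*(1/16) - 1115*(-1/1710) = 3625/16 + 223/342 = 621659/2736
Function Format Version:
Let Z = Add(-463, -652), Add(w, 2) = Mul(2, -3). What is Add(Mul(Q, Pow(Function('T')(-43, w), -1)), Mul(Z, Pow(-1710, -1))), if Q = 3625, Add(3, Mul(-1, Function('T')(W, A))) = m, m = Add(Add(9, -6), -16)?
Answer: Rational(621659, 2736) ≈ 227.21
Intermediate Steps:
w = -8 (w = Add(-2, Mul(2, -3)) = Add(-2, -6) = -8)
m = -13 (m = Add(3, -16) = -13)
Z = -1115
Function('T')(W, A) = 16 (Function('T')(W, A) = Add(3, Mul(-1, -13)) = Add(3, 13) = 16)
Add(Mul(Q, Pow(Function('T')(-43, w), -1)), Mul(Z, Pow(-1710, -1))) = Add(Mul(3625, Pow(16, -1)), Mul(-1115, Pow(-1710, -1))) = Add(Mul(3625, Rational(1, 16)), Mul(-1115, Rational(-1, 1710))) = Add(Rational(3625, 16), Rational(223, 342)) = Rational(621659, 2736)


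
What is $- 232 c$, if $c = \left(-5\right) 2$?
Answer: $2320$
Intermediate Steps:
$c = -10$
$- 232 c = \left(-232\right) \left(-10\right) = 2320$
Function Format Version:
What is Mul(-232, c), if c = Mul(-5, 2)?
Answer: 2320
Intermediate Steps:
c = -10
Mul(-232, c) = Mul(-232, -10) = 2320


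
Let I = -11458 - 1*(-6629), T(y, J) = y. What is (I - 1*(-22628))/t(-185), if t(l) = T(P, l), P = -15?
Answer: -5933/5 ≈ -1186.6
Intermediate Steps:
t(l) = -15
I = -4829 (I = -11458 + 6629 = -4829)
(I - 1*(-22628))/t(-185) = (-4829 - 1*(-22628))/(-15) = (-4829 + 22628)*(-1/15) = 17799*(-1/15) = -5933/5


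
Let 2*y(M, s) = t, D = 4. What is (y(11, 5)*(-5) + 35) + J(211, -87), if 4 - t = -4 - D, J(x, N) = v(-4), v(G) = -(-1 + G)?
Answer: 10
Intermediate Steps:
v(G) = 1 - G
J(x, N) = 5 (J(x, N) = 1 - 1*(-4) = 1 + 4 = 5)
t = 12 (t = 4 - (-4 - 1*4) = 4 - (-4 - 4) = 4 - 1*(-8) = 4 + 8 = 12)
y(M, s) = 6 (y(M, s) = (½)*12 = 6)
(y(11, 5)*(-5) + 35) + J(211, -87) = (6*(-5) + 35) + 5 = (-30 + 35) + 5 = 5 + 5 = 10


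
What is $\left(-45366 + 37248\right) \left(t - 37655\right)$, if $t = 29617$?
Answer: $65252484$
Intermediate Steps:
$\left(-45366 + 37248\right) \left(t - 37655\right) = \left(-45366 + 37248\right) \left(29617 - 37655\right) = \left(-8118\right) \left(-8038\right) = 65252484$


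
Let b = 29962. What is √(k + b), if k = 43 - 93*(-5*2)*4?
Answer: 5*√1349 ≈ 183.64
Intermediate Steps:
k = 3763 (k = 43 - (-930)*4 = 43 - 93*(-40) = 43 + 3720 = 3763)
√(k + b) = √(3763 + 29962) = √33725 = 5*√1349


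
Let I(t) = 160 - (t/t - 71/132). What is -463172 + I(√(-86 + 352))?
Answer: -61117645/132 ≈ -4.6301e+5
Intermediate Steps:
I(t) = 21059/132 (I(t) = 160 - (1 - 71*1/132) = 160 - (1 - 71/132) = 160 - 1*61/132 = 160 - 61/132 = 21059/132)
-463172 + I(√(-86 + 352)) = -463172 + 21059/132 = -61117645/132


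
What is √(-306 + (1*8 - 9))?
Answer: I*√307 ≈ 17.521*I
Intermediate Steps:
√(-306 + (1*8 - 9)) = √(-306 + (8 - 9)) = √(-306 - 1) = √(-307) = I*√307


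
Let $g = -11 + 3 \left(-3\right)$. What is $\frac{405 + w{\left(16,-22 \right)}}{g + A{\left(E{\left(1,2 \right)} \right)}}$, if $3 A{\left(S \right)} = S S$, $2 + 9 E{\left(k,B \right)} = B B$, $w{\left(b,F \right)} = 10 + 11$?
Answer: $- \frac{51759}{2428} \approx -21.318$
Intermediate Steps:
$w{\left(b,F \right)} = 21$
$E{\left(k,B \right)} = - \frac{2}{9} + \frac{B^{2}}{9}$ ($E{\left(k,B \right)} = - \frac{2}{9} + \frac{B B}{9} = - \frac{2}{9} + \frac{B^{2}}{9}$)
$A{\left(S \right)} = \frac{S^{2}}{3}$ ($A{\left(S \right)} = \frac{S S}{3} = \frac{S^{2}}{3}$)
$g = -20$ ($g = -11 - 9 = -20$)
$\frac{405 + w{\left(16,-22 \right)}}{g + A{\left(E{\left(1,2 \right)} \right)}} = \frac{405 + 21}{-20 + \frac{\left(- \frac{2}{9} + \frac{2^{2}}{9}\right)^{2}}{3}} = \frac{426}{-20 + \frac{\left(- \frac{2}{9} + \frac{1}{9} \cdot 4\right)^{2}}{3}} = \frac{426}{-20 + \frac{\left(- \frac{2}{9} + \frac{4}{9}\right)^{2}}{3}} = \frac{426}{-20 + \frac{\left(\frac{2}{9}\right)^{2}}{3}} = \frac{426}{-20 + \frac{1}{3} \cdot \frac{4}{81}} = \frac{426}{-20 + \frac{4}{243}} = \frac{426}{- \frac{4856}{243}} = 426 \left(- \frac{243}{4856}\right) = - \frac{51759}{2428}$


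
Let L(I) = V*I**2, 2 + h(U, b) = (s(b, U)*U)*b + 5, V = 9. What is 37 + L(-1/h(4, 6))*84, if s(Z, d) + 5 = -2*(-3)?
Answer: 1027/27 ≈ 38.037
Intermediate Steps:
s(Z, d) = 1 (s(Z, d) = -5 - 2*(-3) = -5 + 6 = 1)
h(U, b) = 3 + U*b (h(U, b) = -2 + ((1*U)*b + 5) = -2 + (U*b + 5) = -2 + (5 + U*b) = 3 + U*b)
L(I) = 9*I**2
37 + L(-1/h(4, 6))*84 = 37 + (9*(-1/(3 + 4*6))**2)*84 = 37 + (9*(-1/(3 + 24))**2)*84 = 37 + (9*(-1/27)**2)*84 = 37 + (9*(1/729))*84 = 37 + (1/81)*84 = 37 + 28/27 = 1027/27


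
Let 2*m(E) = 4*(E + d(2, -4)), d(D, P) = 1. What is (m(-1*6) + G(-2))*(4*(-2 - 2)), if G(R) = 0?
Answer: 160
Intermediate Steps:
m(E) = 2 + 2*E (m(E) = (4*(E + 1))/2 = (4*(1 + E))/2 = (4 + 4*E)/2 = 2 + 2*E)
(m(-1*6) + G(-2))*(4*(-2 - 2)) = ((2 + 2*(-1*6)) + 0)*(4*(-2 - 2)) = ((2 + 2*(-6)) + 0)*(4*(-4)) = ((2 - 12) + 0)*(-16) = (-10 + 0)*(-16) = -10*(-16) = 160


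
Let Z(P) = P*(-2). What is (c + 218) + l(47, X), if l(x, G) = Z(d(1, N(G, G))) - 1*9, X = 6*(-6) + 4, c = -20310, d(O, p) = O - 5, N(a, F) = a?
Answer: -20093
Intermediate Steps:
d(O, p) = -5 + O
Z(P) = -2*P
X = -32 (X = -36 + 4 = -32)
l(x, G) = -1 (l(x, G) = -2*(-5 + 1) - 1*9 = -2*(-4) - 9 = 8 - 9 = -1)
(c + 218) + l(47, X) = (-20310 + 218) - 1 = -20092 - 1 = -20093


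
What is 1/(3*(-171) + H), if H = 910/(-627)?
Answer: -627/322561 ≈ -0.0019438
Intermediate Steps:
H = -910/627 (H = 910*(-1/627) = -910/627 ≈ -1.4514)
1/(3*(-171) + H) = 1/(3*(-171) - 910/627) = 1/(-513 - 910/627) = 1/(-322561/627) = -627/322561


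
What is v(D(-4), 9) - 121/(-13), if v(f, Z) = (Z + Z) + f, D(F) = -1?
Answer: 342/13 ≈ 26.308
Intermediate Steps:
v(f, Z) = f + 2*Z (v(f, Z) = 2*Z + f = f + 2*Z)
v(D(-4), 9) - 121/(-13) = (-1 + 2*9) - 121/(-13) = (-1 + 18) - 1/13*(-121) = 17 + 121/13 = 342/13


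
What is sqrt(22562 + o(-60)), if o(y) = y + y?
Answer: 7*sqrt(458) ≈ 149.81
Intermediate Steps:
o(y) = 2*y
sqrt(22562 + o(-60)) = sqrt(22562 + 2*(-60)) = sqrt(22562 - 120) = sqrt(22442) = 7*sqrt(458)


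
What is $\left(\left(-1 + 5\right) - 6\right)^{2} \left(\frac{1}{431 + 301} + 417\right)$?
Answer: $\frac{305245}{183} \approx 1668.0$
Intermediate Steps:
$\left(\left(-1 + 5\right) - 6\right)^{2} \left(\frac{1}{431 + 301} + 417\right) = \left(4 - 6\right)^{2} \left(\frac{1}{732} + 417\right) = \left(-2\right)^{2} \left(\frac{1}{732} + 417\right) = 4 \cdot \frac{305245}{732} = \frac{305245}{183}$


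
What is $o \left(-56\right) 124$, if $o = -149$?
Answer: $1034656$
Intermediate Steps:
$o \left(-56\right) 124 = \left(-149\right) \left(-56\right) 124 = 8344 \cdot 124 = 1034656$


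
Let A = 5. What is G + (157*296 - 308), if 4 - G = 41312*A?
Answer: -160392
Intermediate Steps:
G = -206556 (G = 4 - 41312*5 = 4 - 1*206560 = 4 - 206560 = -206556)
G + (157*296 - 308) = -206556 + (157*296 - 308) = -206556 + (46472 - 308) = -206556 + 46164 = -160392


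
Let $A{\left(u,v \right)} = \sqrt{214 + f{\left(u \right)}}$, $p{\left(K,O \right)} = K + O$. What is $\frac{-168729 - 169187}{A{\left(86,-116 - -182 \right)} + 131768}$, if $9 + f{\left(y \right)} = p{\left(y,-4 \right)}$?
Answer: $- \frac{6360930784}{2480400791} + \frac{337916 \sqrt{287}}{17362805537} \approx -2.5641$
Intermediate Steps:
$f{\left(y \right)} = -13 + y$ ($f{\left(y \right)} = -9 + \left(y - 4\right) = -9 + \left(-4 + y\right) = -13 + y$)
$A{\left(u,v \right)} = \sqrt{201 + u}$ ($A{\left(u,v \right)} = \sqrt{214 + \left(-13 + u\right)} = \sqrt{201 + u}$)
$\frac{-168729 - 169187}{A{\left(86,-116 - -182 \right)} + 131768} = \frac{-168729 - 169187}{\sqrt{201 + 86} + 131768} = - \frac{337916}{\sqrt{287} + 131768} = - \frac{337916}{131768 + \sqrt{287}}$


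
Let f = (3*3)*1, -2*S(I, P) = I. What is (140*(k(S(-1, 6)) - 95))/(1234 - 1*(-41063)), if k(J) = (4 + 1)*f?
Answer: -7000/42297 ≈ -0.16550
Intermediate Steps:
S(I, P) = -I/2
f = 9 (f = 9*1 = 9)
k(J) = 45 (k(J) = (4 + 1)*9 = 5*9 = 45)
(140*(k(S(-1, 6)) - 95))/(1234 - 1*(-41063)) = (140*(45 - 95))/(1234 - 1*(-41063)) = (140*(-50))/(1234 + 41063) = -7000/42297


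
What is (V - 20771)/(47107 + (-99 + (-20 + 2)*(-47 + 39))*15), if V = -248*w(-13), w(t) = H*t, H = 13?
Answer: 21141/47782 ≈ 0.44245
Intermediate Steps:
w(t) = 13*t
V = 41912 (V = -3224*(-13) = -248*(-169) = 41912)
(V - 20771)/(47107 + (-99 + (-20 + 2)*(-47 + 39))*15) = (41912 - 20771)/(47107 + (-99 + (-20 + 2)*(-47 + 39))*15) = 21141/(47107 + (-99 - 18*(-8))*15) = 21141/(47107 + (-99 + 144)*15) = 21141/(47107 + 45*15) = 21141/(47107 + 675) = 21141/47782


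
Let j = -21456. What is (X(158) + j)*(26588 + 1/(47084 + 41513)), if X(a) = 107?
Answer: -50290068122913/88597 ≈ -5.6763e+8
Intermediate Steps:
(X(158) + j)*(26588 + 1/(47084 + 41513)) = (107 - 21456)*(26588 + 1/(47084 + 41513)) = -21349*(26588 + 1/88597) = -21349*2355617037/88597 = -50290068122913/88597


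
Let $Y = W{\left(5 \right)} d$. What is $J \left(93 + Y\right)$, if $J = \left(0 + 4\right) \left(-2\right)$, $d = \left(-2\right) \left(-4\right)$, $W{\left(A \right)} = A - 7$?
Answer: $-616$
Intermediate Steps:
$W{\left(A \right)} = -7 + A$
$d = 8$
$J = -8$ ($J = 4 \left(-2\right) = -8$)
$Y = -16$ ($Y = \left(-7 + 5\right) 8 = \left(-2\right) 8 = -16$)
$J \left(93 + Y\right) = - 8 \left(93 - 16\right) = \left(-8\right) 77 = -616$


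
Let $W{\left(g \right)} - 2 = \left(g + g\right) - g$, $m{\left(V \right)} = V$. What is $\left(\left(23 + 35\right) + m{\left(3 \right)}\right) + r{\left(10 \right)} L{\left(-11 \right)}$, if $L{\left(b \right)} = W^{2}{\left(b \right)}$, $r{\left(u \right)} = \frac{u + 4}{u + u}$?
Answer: $\frac{1177}{10} \approx 117.7$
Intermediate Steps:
$W{\left(g \right)} = 2 + g$ ($W{\left(g \right)} = 2 + \left(\left(g + g\right) - g\right) = 2 + \left(2 g - g\right) = 2 + g$)
$r{\left(u \right)} = \frac{4 + u}{2 u}$
$L{\left(b \right)} = \left(2 + b\right)^{2}$
$\left(\left(23 + 35\right) + m{\left(3 \right)}\right) + r{\left(10 \right)} L{\left(-11 \right)} = \left(\left(23 + 35\right) + 3\right) + \frac{4 + 10}{2 \cdot 10} \left(2 - 11\right)^{2} = \left(58 + 3\right) + \frac{1}{2} \cdot \frac{1}{10} \cdot 14 \left(-9\right)^{2} = 61 + \frac{7}{10} \cdot 81 = 61 + \frac{567}{10} = \frac{1177}{10}$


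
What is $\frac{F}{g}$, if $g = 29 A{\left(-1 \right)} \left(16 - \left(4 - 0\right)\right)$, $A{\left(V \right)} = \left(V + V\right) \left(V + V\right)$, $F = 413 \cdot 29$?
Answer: $\frac{413}{48} \approx 8.6042$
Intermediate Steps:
$F = 11977$
$A{\left(V \right)} = 4 V^{2}$ ($A{\left(V \right)} = 2 V 2 V = 4 V^{2}$)
$g = 1392$ ($g = 29 \cdot 4 \left(-1\right)^{2} \left(16 - \left(4 - 0\right)\right) = 29 \cdot 4 \cdot 1 \left(16 - \left(4 + 0\right)\right) = 29 \cdot 4 \left(16 - 4\right) = 116 \left(16 - 4\right) = 116 \cdot 12 = 1392$)
$\frac{F}{g} = \frac{11977}{1392} = 11977 \cdot \frac{1}{1392} = \frac{413}{48}$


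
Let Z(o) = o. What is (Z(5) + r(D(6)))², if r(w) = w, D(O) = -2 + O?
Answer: 81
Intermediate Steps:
(Z(5) + r(D(6)))² = (5 + (-2 + 6))² = (5 + 4)² = 9² = 81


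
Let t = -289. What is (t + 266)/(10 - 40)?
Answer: 23/30 ≈ 0.76667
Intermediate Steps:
(t + 266)/(10 - 40) = (-289 + 266)/(10 - 40) = -23/(-30) = -23*(-1/30) = 23/30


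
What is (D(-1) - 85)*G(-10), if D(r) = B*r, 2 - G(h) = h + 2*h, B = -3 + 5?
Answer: -2784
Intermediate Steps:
B = 2
G(h) = 2 - 3*h (G(h) = 2 - (h + 2*h) = 2 - 3*h)
D(r) = 2*r
(D(-1) - 85)*G(-10) = (2*(-1) - 85)*(2 - 3*(-10)) = (-2 - 85)*(2 + 30) = -87*32 = -2784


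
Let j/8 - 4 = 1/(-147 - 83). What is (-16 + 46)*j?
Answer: 22056/23 ≈ 958.96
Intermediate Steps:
j = 3676/115 (j = 32 + 8/(-147 - 83) = 32 + 8/(-230) = 32 + 8*(-1/230) = 32 - 4/115 = 3676/115 ≈ 31.965)
(-16 + 46)*j = (-16 + 46)*(3676/115) = 30*(3676/115) = 22056/23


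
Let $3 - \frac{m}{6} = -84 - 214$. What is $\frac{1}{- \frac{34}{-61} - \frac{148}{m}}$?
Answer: $\frac{55083}{26188} \approx 2.1034$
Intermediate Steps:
$m = 1806$ ($m = 18 - 6 \left(-84 - 214\right) = 18 - -1788 = 18 + 1788 = 1806$)
$\frac{1}{- \frac{34}{-61} - \frac{148}{m}} = \frac{1}{- \frac{34}{-61} - \frac{148}{1806}} = \frac{1}{\left(-34\right) \left(- \frac{1}{61}\right) - \frac{74}{903}} = \frac{1}{\frac{34}{61} - \frac{74}{903}} = \frac{1}{\frac{26188}{55083}} = \frac{55083}{26188}$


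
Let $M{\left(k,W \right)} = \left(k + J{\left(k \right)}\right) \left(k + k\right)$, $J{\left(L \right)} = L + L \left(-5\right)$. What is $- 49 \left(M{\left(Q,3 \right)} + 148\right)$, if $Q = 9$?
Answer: $16562$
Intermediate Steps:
$J{\left(L \right)} = - 4 L$ ($J{\left(L \right)} = L - 5 L = - 4 L$)
$M{\left(k,W \right)} = - 6 k^{2}$ ($M{\left(k,W \right)} = \left(k - 4 k\right) \left(k + k\right) = - 3 k 2 k = - 6 k^{2}$)
$- 49 \left(M{\left(Q,3 \right)} + 148\right) = - 49 \left(- 6 \cdot 9^{2} + 148\right) = - 49 \left(\left(-6\right) 81 + 148\right) = - 49 \left(-486 + 148\right) = \left(-49\right) \left(-338\right) = 16562$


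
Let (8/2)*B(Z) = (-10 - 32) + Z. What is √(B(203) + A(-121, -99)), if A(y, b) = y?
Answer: I*√323/2 ≈ 8.9861*I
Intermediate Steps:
B(Z) = -21/2 + Z/4 (B(Z) = ((-10 - 32) + Z)/4 = (-42 + Z)/4 = -21/2 + Z/4)
√(B(203) + A(-121, -99)) = √((-21/2 + (¼)*203) - 121) = √((-21/2 + 203/4) - 121) = √(161/4 - 121) = √(-323/4) = I*√323/2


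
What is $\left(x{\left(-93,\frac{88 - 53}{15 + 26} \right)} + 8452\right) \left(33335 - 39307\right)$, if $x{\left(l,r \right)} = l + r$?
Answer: $- \frac{2046926888}{41} \approx -4.9925 \cdot 10^{7}$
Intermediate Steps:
$\left(x{\left(-93,\frac{88 - 53}{15 + 26} \right)} + 8452\right) \left(33335 - 39307\right) = \left(\left(-93 + \frac{88 - 53}{15 + 26}\right) + 8452\right) \left(33335 - 39307\right) = \left(\left(-93 + \frac{35}{41}\right) + 8452\right) \left(-5972\right) = \left(- \frac{3778}{41} + 8452\right) \left(-5972\right) = \frac{342754}{41} \left(-5972\right) = - \frac{2046926888}{41}$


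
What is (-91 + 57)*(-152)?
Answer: 5168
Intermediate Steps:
(-91 + 57)*(-152) = -34*(-152) = 5168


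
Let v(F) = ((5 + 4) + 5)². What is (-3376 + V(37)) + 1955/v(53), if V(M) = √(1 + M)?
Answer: -659741/196 + √38 ≈ -3359.9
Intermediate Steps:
v(F) = 196 (v(F) = (9 + 5)² = 14² = 196)
(-3376 + V(37)) + 1955/v(53) = (-3376 + √(1 + 37)) + 1955/196 = (-3376 + √38) + 1955*(1/196) = (-3376 + √38) + 1955/196 = -659741/196 + √38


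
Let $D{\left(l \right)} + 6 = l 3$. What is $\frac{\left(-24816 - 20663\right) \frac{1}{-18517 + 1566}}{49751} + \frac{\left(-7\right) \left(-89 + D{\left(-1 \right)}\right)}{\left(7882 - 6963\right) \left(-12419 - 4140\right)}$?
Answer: $\frac{1275987657}{144197174067089} \approx 8.8489 \cdot 10^{-6}$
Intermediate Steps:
$D{\left(l \right)} = -6 + 3 l$ ($D{\left(l \right)} = -6 + l 3 = -6 + 3 l$)
$\frac{\left(-24816 - 20663\right) \frac{1}{-18517 + 1566}}{49751} + \frac{\left(-7\right) \left(-89 + D{\left(-1 \right)}\right)}{\left(7882 - 6963\right) \left(-12419 - 4140\right)} = \frac{\left(-24816 - 20663\right) \frac{1}{-18517 + 1566}}{49751} + \frac{\left(-7\right) \left(-89 + \left(-6 + 3 \left(-1\right)\right)\right)}{\left(7882 - 6963\right) \left(-12419 - 4140\right)} = - \frac{45479}{-16951} \cdot \frac{1}{49751} + \frac{\left(-7\right) \left(-89 - 9\right)}{919 \left(-16559\right)} = \left(-45479\right) \left(- \frac{1}{16951}\right) \frac{1}{49751} + \frac{\left(-7\right) \left(-89 - 9\right)}{-15217721} = \frac{45479}{16951} \cdot \frac{1}{49751} + \left(-7\right) \left(-98\right) \left(- \frac{1}{15217721}\right) = \frac{511}{9475609} + 686 \left(- \frac{1}{15217721}\right) = \frac{511}{9475609} - \frac{686}{15217721} = \frac{1275987657}{144197174067089}$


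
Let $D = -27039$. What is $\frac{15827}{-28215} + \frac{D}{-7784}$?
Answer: $\frac{33668843}{11559240} \approx 2.9127$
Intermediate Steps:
$\frac{15827}{-28215} + \frac{D}{-7784} = \frac{15827}{-28215} - \frac{27039}{-7784} = 15827 \left(- \frac{1}{28215}\right) - - \frac{27039}{7784} = - \frac{833}{1485} + \frac{27039}{7784} = \frac{33668843}{11559240}$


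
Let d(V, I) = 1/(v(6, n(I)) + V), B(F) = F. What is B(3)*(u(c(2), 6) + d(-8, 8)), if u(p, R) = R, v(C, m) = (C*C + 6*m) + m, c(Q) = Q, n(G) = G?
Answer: 505/28 ≈ 18.036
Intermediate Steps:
v(C, m) = C**2 + 7*m (v(C, m) = (C**2 + 6*m) + m = C**2 + 7*m)
d(V, I) = 1/(36 + V + 7*I) (d(V, I) = 1/((6**2 + 7*I) + V) = 1/((36 + 7*I) + V) = 1/(36 + V + 7*I))
B(3)*(u(c(2), 6) + d(-8, 8)) = 3*(6 + 1/(36 - 8 + 7*8)) = 3*(6 + 1/(36 - 8 + 56)) = 3*(6 + 1/84) = 3*(505/84) = 505/28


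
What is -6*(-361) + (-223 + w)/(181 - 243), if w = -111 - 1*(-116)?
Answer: 67255/31 ≈ 2169.5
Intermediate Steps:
w = 5 (w = -111 + 116 = 5)
-6*(-361) + (-223 + w)/(181 - 243) = -6*(-361) + (-223 + 5)/(181 - 243) = 2166 - 218/(-62) = 2166 - 218*(-1/62) = 2166 + 109/31 = 67255/31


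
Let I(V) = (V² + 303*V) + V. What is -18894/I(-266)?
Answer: 9447/5054 ≈ 1.8692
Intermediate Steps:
I(V) = V² + 304*V
-18894/I(-266) = -18894*(-1/(266*(304 - 266))) = -18894/((-266*38)) = -18894/(-10108) = -18894*(-1/10108) = 9447/5054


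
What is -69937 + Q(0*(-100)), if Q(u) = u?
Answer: -69937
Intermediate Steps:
-69937 + Q(0*(-100)) = -69937 + 0*(-100) = -69937 + 0 = -69937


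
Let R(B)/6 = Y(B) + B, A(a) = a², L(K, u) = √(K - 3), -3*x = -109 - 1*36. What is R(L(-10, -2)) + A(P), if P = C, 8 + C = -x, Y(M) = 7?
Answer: 28939/9 + 6*I*√13 ≈ 3215.4 + 21.633*I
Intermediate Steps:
x = 145/3 (x = -(-109 - 1*36)/3 = -(-109 - 36)/3 = -⅓*(-145) = 145/3 ≈ 48.333)
L(K, u) = √(-3 + K)
C = -169/3 (C = -8 - 1*145/3 = -8 - 145/3 = -169/3 ≈ -56.333)
P = -169/3 ≈ -56.333
R(B) = 42 + 6*B (R(B) = 6*(7 + B) = 42 + 6*B)
R(L(-10, -2)) + A(P) = (42 + 6*√(-3 - 10)) + (-169/3)² = (42 + 6*√(-13)) + 28561/9 = (42 + 6*(I*√13)) + 28561/9 = (42 + 6*I*√13) + 28561/9 = 28939/9 + 6*I*√13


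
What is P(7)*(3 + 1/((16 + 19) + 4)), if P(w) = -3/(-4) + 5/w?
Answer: 2419/546 ≈ 4.4304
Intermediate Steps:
P(w) = 3/4 + 5/w (P(w) = -3*(-1/4) + 5/w = 3/4 + 5/w)
P(7)*(3 + 1/((16 + 19) + 4)) = (3/4 + 5/7)*(3 + 1/((16 + 19) + 4)) = (3/4 + 5*(1/7))*(3 + 1/(35 + 4)) = (3/4 + 5/7)*(3 + 1/39) = 41*(3 + 1/39)/28 = (41/28)*(118/39) = 2419/546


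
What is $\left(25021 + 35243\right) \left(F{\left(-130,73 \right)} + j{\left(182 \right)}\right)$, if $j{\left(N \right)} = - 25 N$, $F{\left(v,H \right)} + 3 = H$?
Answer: $-269982720$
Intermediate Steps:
$F{\left(v,H \right)} = -3 + H$
$\left(25021 + 35243\right) \left(F{\left(-130,73 \right)} + j{\left(182 \right)}\right) = \left(25021 + 35243\right) \left(\left(-3 + 73\right) - 4550\right) = 60264 \left(70 - 4550\right) = 60264 \left(-4480\right) = -269982720$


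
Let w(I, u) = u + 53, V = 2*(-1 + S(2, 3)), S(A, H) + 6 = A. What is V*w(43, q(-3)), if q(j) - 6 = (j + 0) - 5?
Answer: -510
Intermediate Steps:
q(j) = 1 + j (q(j) = 6 + ((j + 0) - 5) = 6 + (j - 5) = 6 + (-5 + j) = 1 + j)
S(A, H) = -6 + A
V = -10 (V = 2*(-1 + (-6 + 2)) = 2*(-1 - 4) = 2*(-5) = -10)
w(I, u) = 53 + u
V*w(43, q(-3)) = -10*(53 + (1 - 3)) = -10*(53 - 2) = -10*51 = -510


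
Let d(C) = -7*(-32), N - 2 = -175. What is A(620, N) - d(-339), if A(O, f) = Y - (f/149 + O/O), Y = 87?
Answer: -20389/149 ≈ -136.84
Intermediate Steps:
N = -173 (N = 2 - 175 = -173)
d(C) = 224
A(O, f) = 86 - f/149 (A(O, f) = 87 - (f/149 + O/O) = 87 - (f*(1/149) + 1) = 87 - (f/149 + 1) = 87 - (1 + f/149) = 87 + (-1 - f/149) = 86 - f/149)
A(620, N) - d(-339) = (86 - 1/149*(-173)) - 1*224 = (86 + 173/149) - 224 = 12987/149 - 224 = -20389/149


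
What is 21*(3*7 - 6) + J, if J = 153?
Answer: 468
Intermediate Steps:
21*(3*7 - 6) + J = 21*(3*7 - 6) + 153 = 21*(21 - 6) + 153 = 21*15 + 153 = 315 + 153 = 468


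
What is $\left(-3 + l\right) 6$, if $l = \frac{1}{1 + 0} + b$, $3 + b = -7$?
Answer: $-72$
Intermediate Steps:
$b = -10$ ($b = -3 - 7 = -10$)
$l = -9$ ($l = \frac{1}{1 + 0} - 10 = 1^{-1} - 10 = 1 - 10 = -9$)
$\left(-3 + l\right) 6 = \left(-3 - 9\right) 6 = \left(-12\right) 6 = -72$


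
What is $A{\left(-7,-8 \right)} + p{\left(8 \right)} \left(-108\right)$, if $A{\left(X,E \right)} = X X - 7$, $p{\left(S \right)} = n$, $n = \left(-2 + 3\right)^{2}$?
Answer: $-66$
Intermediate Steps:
$n = 1$ ($n = 1^{2} = 1$)
$p{\left(S \right)} = 1$
$A{\left(X,E \right)} = -7 + X^{2}$ ($A{\left(X,E \right)} = X^{2} - 7 = -7 + X^{2}$)
$A{\left(-7,-8 \right)} + p{\left(8 \right)} \left(-108\right) = \left(-7 + \left(-7\right)^{2}\right) + 1 \left(-108\right) = \left(-7 + 49\right) - 108 = 42 - 108 = -66$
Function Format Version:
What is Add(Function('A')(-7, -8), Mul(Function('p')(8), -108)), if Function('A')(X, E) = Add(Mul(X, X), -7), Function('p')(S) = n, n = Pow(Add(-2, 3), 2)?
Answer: -66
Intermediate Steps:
n = 1 (n = Pow(1, 2) = 1)
Function('p')(S) = 1
Function('A')(X, E) = Add(-7, Pow(X, 2)) (Function('A')(X, E) = Add(Pow(X, 2), -7) = Add(-7, Pow(X, 2)))
Add(Function('A')(-7, -8), Mul(Function('p')(8), -108)) = Add(Add(-7, Pow(-7, 2)), Mul(1, -108)) = Add(Add(-7, 49), -108) = Add(42, -108) = -66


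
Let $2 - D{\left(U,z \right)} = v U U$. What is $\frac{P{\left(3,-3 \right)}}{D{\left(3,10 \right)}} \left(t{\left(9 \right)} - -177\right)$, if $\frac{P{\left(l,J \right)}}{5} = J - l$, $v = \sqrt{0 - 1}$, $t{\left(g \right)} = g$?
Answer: $- \frac{2232}{17} - \frac{10044 i}{17} \approx -131.29 - 590.82 i$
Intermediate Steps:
$v = i$ ($v = \sqrt{-1} = i \approx 1.0 i$)
$P{\left(l,J \right)} = - 5 l + 5 J$ ($P{\left(l,J \right)} = 5 \left(J - l\right) = - 5 l + 5 J$)
$D{\left(U,z \right)} = 2 - i U^{2}$ ($D{\left(U,z \right)} = 2 - i U U = 2 - i U^{2}$)
$\frac{P{\left(3,-3 \right)}}{D{\left(3,10 \right)}} \left(t{\left(9 \right)} - -177\right) = \frac{\left(-5\right) 3 + 5 \left(-3\right)}{2 - i 3^{2}} \left(9 - -177\right) = \frac{-15 - 15}{2 - i 9} \left(9 + 177\right) = - \frac{30}{2 - 9 i} 186 = - 30 \frac{2 + 9 i}{85} \cdot 186 = - \frac{6 \left(2 + 9 i\right)}{17} \cdot 186 = - \frac{1116 \left(2 + 9 i\right)}{17}$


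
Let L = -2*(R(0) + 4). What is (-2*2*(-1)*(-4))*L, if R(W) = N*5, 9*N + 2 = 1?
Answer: 992/9 ≈ 110.22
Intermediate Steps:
N = -⅑ (N = -2/9 + (⅑)*1 = -2/9 + ⅑ = -⅑ ≈ -0.11111)
R(W) = -5/9 (R(W) = -⅑*5 = -5/9)
L = -62/9 (L = -2*(-5/9 + 4) = -2*31/9 = -62/9 ≈ -6.8889)
(-2*2*(-1)*(-4))*L = -2*2*(-1)*(-4)*(-62/9) = -(-4)*(-4)*(-62/9) = -2*8*(-62/9) = -16*(-62/9) = 992/9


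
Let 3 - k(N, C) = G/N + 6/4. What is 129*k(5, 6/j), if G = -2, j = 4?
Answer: 2451/10 ≈ 245.10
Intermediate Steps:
k(N, C) = 3/2 + 2/N (k(N, C) = 3 - (-2/N + 6/4) = 3 - (-2/N + 6*(¼)) = 3 - (-2/N + 3/2) = 3 - (3/2 - 2/N) = 3 + (-3/2 + 2/N) = 3/2 + 2/N)
129*k(5, 6/j) = 129*(3/2 + 2/5) = 129*(3/2 + 2*(⅕)) = 129*(3/2 + ⅖) = 129*(19/10) = 2451/10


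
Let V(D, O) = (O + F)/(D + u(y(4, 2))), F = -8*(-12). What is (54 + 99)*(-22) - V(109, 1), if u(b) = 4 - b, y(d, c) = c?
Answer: -373723/111 ≈ -3366.9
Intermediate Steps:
F = 96
V(D, O) = (96 + O)/(2 + D) (V(D, O) = (O + 96)/(D + (4 - 1*2)) = (96 + O)/(D + (4 - 2)) = (96 + O)/(D + 2) = (96 + O)/(2 + D))
(54 + 99)*(-22) - V(109, 1) = (54 + 99)*(-22) - (96 + 1)/(2 + 109) = 153*(-22) - 97/111 = -3366 - 97/111 = -373723/111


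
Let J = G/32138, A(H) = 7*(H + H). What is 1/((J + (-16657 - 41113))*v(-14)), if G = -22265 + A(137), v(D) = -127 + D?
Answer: 32138/261785197587 ≈ 1.2276e-7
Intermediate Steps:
A(H) = 14*H (A(H) = 7*(2*H) = 14*H)
G = -20347 (G = -22265 + 14*137 = -22265 + 1918 = -20347)
J = -20347/32138 ≈ -0.63311
1/((J + (-16657 - 41113))*v(-14)) = 1/((-20347/32138 + (-16657 - 41113))*(-127 - 14)) = 1/(-20347/32138 - 57770*(-141)) = -1/141/(-1856632607/32138) = -32138/1856632607*(-1/141) = 32138/261785197587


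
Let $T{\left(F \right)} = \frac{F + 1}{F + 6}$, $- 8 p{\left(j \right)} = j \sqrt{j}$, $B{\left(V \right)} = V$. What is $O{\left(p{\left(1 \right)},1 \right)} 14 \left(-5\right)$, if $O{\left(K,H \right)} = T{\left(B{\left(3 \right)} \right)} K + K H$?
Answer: $\frac{455}{36} \approx 12.639$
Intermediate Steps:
$p{\left(j \right)} = - \frac{j^{\frac{3}{2}}}{8}$ ($p{\left(j \right)} = - \frac{j \sqrt{j}}{8} = - \frac{j^{\frac{3}{2}}}{8}$)
$T{\left(F \right)} = \frac{1 + F}{6 + F}$
$O{\left(K,H \right)} = \frac{4 K}{9} + H K$ ($O{\left(K,H \right)} = \frac{1 + 3}{6 + 3} K + K H = \frac{1}{9} \cdot 4 K + H K = \frac{4 K}{9} + H K$)
$O{\left(p{\left(1 \right)},1 \right)} 14 \left(-5\right) = \frac{- \frac{1^{\frac{3}{2}}}{8} \left(4 + 9 \cdot 1\right)}{9} \cdot 14 \left(-5\right) = \frac{\left(- \frac{1}{8}\right) 1 \left(4 + 9\right)}{9} \cdot 14 \left(-5\right) = \frac{1}{9} \left(- \frac{1}{8}\right) 13 \cdot 14 \left(-5\right) = \left(- \frac{13}{72}\right) 14 \left(-5\right) = \left(- \frac{91}{36}\right) \left(-5\right) = \frac{455}{36}$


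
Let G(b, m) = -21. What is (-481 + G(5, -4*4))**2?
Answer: 252004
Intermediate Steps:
(-481 + G(5, -4*4))**2 = (-481 - 21)**2 = (-502)**2 = 252004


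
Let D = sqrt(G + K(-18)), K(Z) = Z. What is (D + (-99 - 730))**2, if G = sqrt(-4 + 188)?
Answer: (829 - I*sqrt(2)*sqrt(9 - sqrt(46)))**2 ≈ 6.8724e+5 - 3492.0*I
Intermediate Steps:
G = 2*sqrt(46) (G = sqrt(184) = 2*sqrt(46) ≈ 13.565)
D = sqrt(-18 + 2*sqrt(46)) (D = sqrt(2*sqrt(46) - 18) = sqrt(-18 + 2*sqrt(46)) ≈ 2.106*I)
(D + (-99 - 730))**2 = (sqrt(-18 + 2*sqrt(46)) + (-99 - 730))**2 = (sqrt(-18 + 2*sqrt(46)) - 829)**2 = (-829 + sqrt(-18 + 2*sqrt(46)))**2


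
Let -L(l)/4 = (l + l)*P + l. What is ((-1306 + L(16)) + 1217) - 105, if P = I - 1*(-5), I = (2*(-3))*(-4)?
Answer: -3970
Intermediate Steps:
I = 24 (I = -6*(-4) = 24)
P = 29 (P = 24 - 1*(-5) = 24 + 5 = 29)
L(l) = -236*l (L(l) = -4*((l + l)*29 + l) = -4*((2*l)*29 + l) = -4*(58*l + l) = -236*l)
((-1306 + L(16)) + 1217) - 105 = ((-1306 - 236*16) + 1217) - 105 = ((-1306 - 3776) + 1217) - 105 = (-5082 + 1217) - 105 = -3865 - 105 = -3970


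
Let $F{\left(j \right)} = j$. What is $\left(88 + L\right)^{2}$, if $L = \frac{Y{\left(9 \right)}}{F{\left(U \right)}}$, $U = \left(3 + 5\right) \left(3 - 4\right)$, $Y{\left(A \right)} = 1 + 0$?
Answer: $\frac{494209}{64} \approx 7722.0$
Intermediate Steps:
$Y{\left(A \right)} = 1$
$U = -8$ ($U = 8 \left(-1\right) = -8$)
$L = - \frac{1}{8}$ ($L = 1 \frac{1}{-8} = 1 \left(- \frac{1}{8}\right) = - \frac{1}{8} \approx -0.125$)
$\left(88 + L\right)^{2} = \left(88 - \frac{1}{8}\right)^{2} = \left(\frac{703}{8}\right)^{2} = \frac{494209}{64}$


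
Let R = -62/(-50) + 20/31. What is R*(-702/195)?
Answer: -26298/3875 ≈ -6.7866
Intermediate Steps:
R = 1461/775 (R = -62*(-1/50) + 20*(1/31) = 31/25 + 20/31 = 1461/775 ≈ 1.8852)
R*(-702/195) = 1461*(-702/195)/775 = 1461*(-702*1/195)/775 = (1461/775)*(-18/5) = -26298/3875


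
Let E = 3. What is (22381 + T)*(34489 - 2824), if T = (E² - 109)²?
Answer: 1025344365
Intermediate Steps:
T = 10000 (T = (3² - 109)² = (9 - 109)² = (-100)² = 10000)
(22381 + T)*(34489 - 2824) = (22381 + 10000)*(34489 - 2824) = 32381*31665 = 1025344365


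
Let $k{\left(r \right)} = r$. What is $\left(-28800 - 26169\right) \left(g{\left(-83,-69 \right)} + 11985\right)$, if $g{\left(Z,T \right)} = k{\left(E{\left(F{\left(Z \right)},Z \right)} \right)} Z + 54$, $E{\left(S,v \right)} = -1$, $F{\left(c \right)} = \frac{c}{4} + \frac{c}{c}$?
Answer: $-666334218$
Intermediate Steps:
$F{\left(c \right)} = 1 + \frac{c}{4}$ ($F{\left(c \right)} = c \frac{1}{4} + 1 = \frac{c}{4} + 1 = 1 + \frac{c}{4}$)
$g{\left(Z,T \right)} = 54 - Z$ ($g{\left(Z,T \right)} = - Z + 54 = 54 - Z$)
$\left(-28800 - 26169\right) \left(g{\left(-83,-69 \right)} + 11985\right) = \left(-28800 - 26169\right) \left(\left(54 - -83\right) + 11985\right) = - 54969 \left(\left(54 + 83\right) + 11985\right) = - 54969 \left(137 + 11985\right) = \left(-54969\right) 12122 = -666334218$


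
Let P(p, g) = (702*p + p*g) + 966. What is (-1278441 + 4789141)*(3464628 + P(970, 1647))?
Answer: 20165896126800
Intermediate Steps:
P(p, g) = 966 + 702*p + g*p (P(p, g) = (702*p + g*p) + 966 = 966 + 702*p + g*p)
(-1278441 + 4789141)*(3464628 + P(970, 1647)) = (-1278441 + 4789141)*(3464628 + (966 + 702*970 + 1647*970)) = 3510700*(3464628 + (966 + 680940 + 1597590)) = 3510700*(3464628 + 2279496) = 3510700*5744124 = 20165896126800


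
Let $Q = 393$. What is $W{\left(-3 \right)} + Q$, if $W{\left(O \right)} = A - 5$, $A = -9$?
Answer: $379$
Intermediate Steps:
$W{\left(O \right)} = -14$ ($W{\left(O \right)} = -9 - 5 = -14$)
$W{\left(-3 \right)} + Q = -14 + 393 = 379$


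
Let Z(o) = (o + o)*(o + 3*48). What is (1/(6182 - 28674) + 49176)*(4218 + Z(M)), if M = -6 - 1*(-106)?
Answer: 29320719260819/11246 ≈ 2.6072e+9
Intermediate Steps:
M = 100 (M = -6 + 106 = 100)
Z(o) = 2*o*(144 + o) (Z(o) = (2*o)*(o + 144) = (2*o)*(144 + o) = 2*o*(144 + o))
(1/(6182 - 28674) + 49176)*(4218 + Z(M)) = (1/(6182 - 28674) + 49176)*(4218 + 2*100*(144 + 100)) = (1/(-22492) + 49176)*(4218 + 2*100*244) = (-1/22492 + 49176)*(4218 + 48800) = (1106066591/22492)*53018 = 29320719260819/11246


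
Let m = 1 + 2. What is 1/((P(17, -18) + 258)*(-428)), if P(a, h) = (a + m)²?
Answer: -1/281624 ≈ -3.5508e-6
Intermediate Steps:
m = 3
P(a, h) = (3 + a)² (P(a, h) = (a + 3)² = (3 + a)²)
1/((P(17, -18) + 258)*(-428)) = 1/(((3 + 17)² + 258)*(-428)) = 1/((20² + 258)*(-428)) = 1/((400 + 258)*(-428)) = 1/(658*(-428)) = 1/(-281624) = -1/281624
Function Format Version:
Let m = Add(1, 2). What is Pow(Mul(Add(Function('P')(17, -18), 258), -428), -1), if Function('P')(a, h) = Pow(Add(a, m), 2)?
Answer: Rational(-1, 281624) ≈ -3.5508e-6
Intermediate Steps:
m = 3
Function('P')(a, h) = Pow(Add(3, a), 2) (Function('P')(a, h) = Pow(Add(a, 3), 2) = Pow(Add(3, a), 2))
Pow(Mul(Add(Function('P')(17, -18), 258), -428), -1) = Pow(Mul(Add(Pow(Add(3, 17), 2), 258), -428), -1) = Pow(Mul(Add(Pow(20, 2), 258), -428), -1) = Pow(Mul(Add(400, 258), -428), -1) = Pow(Mul(658, -428), -1) = Pow(-281624, -1) = Rational(-1, 281624)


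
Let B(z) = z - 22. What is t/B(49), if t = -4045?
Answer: -4045/27 ≈ -149.81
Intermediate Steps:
B(z) = -22 + z
t/B(49) = -4045/(-22 + 49) = -4045/27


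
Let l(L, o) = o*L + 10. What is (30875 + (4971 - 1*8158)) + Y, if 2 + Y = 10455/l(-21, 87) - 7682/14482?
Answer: 364179166590/13156897 ≈ 27680.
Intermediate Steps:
l(L, o) = 10 + L*o (l(L, o) = L*o + 10 = 10 + L*o)
Y = -108997546/13156897 (Y = -2 + (10455/(10 - 21*87) - 7682/14482) = -2 + (10455/(10 - 1827) - 7682*1/14482) = -2 + (10455/(-1817) - 3841/7241) = -2 + (10455*(-1/1817) - 3841/7241) = -2 + (-10455/1817 - 3841/7241) = -2 - 82683752/13156897 = -108997546/13156897 ≈ -8.2844)
(30875 + (4971 - 1*8158)) + Y = (30875 + (4971 - 1*8158)) - 108997546/13156897 = (30875 + (4971 - 8158)) - 108997546/13156897 = (30875 - 3187) - 108997546/13156897 = 27688 - 108997546/13156897 = 364179166590/13156897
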